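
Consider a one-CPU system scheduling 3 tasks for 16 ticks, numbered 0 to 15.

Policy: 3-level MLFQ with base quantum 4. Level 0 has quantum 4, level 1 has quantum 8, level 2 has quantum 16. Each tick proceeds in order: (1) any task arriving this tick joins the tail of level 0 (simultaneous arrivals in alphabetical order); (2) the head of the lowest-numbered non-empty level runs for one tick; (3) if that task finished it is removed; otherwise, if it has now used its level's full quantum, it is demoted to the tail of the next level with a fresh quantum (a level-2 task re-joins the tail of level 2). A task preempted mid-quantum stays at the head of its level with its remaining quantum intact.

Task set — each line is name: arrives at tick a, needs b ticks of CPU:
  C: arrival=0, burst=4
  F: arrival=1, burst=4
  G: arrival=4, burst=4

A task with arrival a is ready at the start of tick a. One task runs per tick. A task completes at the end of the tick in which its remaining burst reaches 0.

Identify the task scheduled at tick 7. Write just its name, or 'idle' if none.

running at tick 7 = F

t=0: L0/L1/L2 = C/-/- → run C
t=1: L0/L1/L2 = CF/-/- → run C
t=2: L0/L1/L2 = CF/-/- → run C
t=3: L0/L1/L2 = CF/-/- → run C
t=4: L0/L1/L2 = FG/-/- → run F
t=5: L0/L1/L2 = FG/-/- → run F
t=6: L0/L1/L2 = FG/-/- → run F
t=7: L0/L1/L2 = FG/-/- → run F
t=8: L0/L1/L2 = G/-/- → run G
t=9: L0/L1/L2 = G/-/- → run G
t=10: L0/L1/L2 = G/-/- → run G
t=11: L0/L1/L2 = G/-/- → run G
t=12: (idle)
t=13: (idle)
t=14: (idle)
t=15: (idle)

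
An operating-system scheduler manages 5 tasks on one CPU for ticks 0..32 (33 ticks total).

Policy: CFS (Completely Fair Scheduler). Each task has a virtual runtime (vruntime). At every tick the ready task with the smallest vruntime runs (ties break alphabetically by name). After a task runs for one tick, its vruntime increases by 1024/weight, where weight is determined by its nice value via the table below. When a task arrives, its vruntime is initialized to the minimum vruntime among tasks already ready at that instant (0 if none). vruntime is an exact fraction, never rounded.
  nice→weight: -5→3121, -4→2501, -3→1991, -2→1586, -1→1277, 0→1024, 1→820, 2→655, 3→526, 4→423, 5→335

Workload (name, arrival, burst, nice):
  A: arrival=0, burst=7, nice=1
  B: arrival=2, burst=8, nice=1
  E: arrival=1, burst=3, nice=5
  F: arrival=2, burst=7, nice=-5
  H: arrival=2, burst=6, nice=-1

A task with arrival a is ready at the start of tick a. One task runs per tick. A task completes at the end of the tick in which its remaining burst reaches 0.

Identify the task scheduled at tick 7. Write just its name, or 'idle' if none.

t=0: vr[A=0] → run A
t=1: vr[A=256/205 E=256/205] → run A
t=2: vr[A=512/205 B=256/205 E=256/205 F=256/205 H=256/205] → run B
t=3: vr[A=512/205 B=512/205 E=256/205 F=256/205 H=256/205] → run E
t=4: vr[A=512/205 B=512/205 E=59136/13735 F=256/205 H=256/205] → run F
t=5: vr[A=512/205 B=512/205 E=59136/13735 F=1008896/639805 H=256/205] → run H
t=6: vr[A=512/205 B=512/205 E=59136/13735 F=1008896/639805 H=536832/261785] → run F
t=7: vr[A=512/205 B=512/205 E=59136/13735 F=1218816/639805 H=536832/261785] → run F
t=8: vr[A=512/205 B=512/205 E=59136/13735 F=1428736/639805 H=536832/261785] → run H
t=9: vr[A=512/205 B=512/205 E=59136/13735 F=1428736/639805 H=746752/261785] → run F
t=10: vr[A=512/205 B=512/205 E=59136/13735 F=1638656/639805 H=746752/261785] → run A
t=11: vr[A=768/205 B=512/205 E=59136/13735 F=1638656/639805 H=746752/261785] → run B
t=12: vr[A=768/205 B=768/205 E=59136/13735 F=1638656/639805 H=746752/261785] → run F
t=13: vr[A=768/205 B=768/205 E=59136/13735 F=1848576/639805 H=746752/261785] → run H
t=14: vr[A=768/205 B=768/205 E=59136/13735 F=1848576/639805 H=956672/261785] → run F
t=15: vr[A=768/205 B=768/205 E=59136/13735 F=2058496/639805 H=956672/261785] → run F
t=16: vr[A=768/205 B=768/205 E=59136/13735 H=956672/261785] → run H
t=17: vr[A=768/205 B=768/205 E=59136/13735 H=1166592/261785] → run A
t=18: vr[A=1024/205 B=768/205 E=59136/13735 H=1166592/261785] → run B
t=19: vr[A=1024/205 B=1024/205 E=59136/13735 H=1166592/261785] → run E
t=20: vr[A=1024/205 B=1024/205 E=20224/2747 H=1166592/261785] → run H
t=21: vr[A=1024/205 B=1024/205 E=20224/2747 H=1376512/261785] → run A
t=22: vr[A=256/41 B=1024/205 E=20224/2747 H=1376512/261785] → run B
t=23: vr[A=256/41 B=256/41 E=20224/2747 H=1376512/261785] → run H
t=24: vr[A=256/41 B=256/41 E=20224/2747] → run A
t=25: vr[A=1536/205 B=256/41 E=20224/2747] → run B
t=26: vr[A=1536/205 B=1536/205 E=20224/2747] → run E
t=27: vr[A=1536/205 B=1536/205] → run A
t=28: vr[B=1536/205] → run B
t=29: vr[B=1792/205] → run B
t=30: vr[B=2048/205] → run B
t=31: (idle)
t=32: (idle)

running at tick 7 = F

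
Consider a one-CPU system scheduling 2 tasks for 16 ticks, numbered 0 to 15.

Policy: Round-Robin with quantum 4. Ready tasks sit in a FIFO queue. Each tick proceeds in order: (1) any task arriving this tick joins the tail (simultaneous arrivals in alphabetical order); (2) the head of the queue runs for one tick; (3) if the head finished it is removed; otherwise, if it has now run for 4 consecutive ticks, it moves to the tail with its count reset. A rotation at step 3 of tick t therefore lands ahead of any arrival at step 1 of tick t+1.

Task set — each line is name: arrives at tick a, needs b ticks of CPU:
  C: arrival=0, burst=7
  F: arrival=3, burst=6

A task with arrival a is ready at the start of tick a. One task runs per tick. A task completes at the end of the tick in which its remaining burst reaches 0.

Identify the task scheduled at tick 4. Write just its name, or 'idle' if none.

running at tick 4 = F

t=0: queue=[C] q_used=0 → run C
t=1: queue=[C] q_used=1 → run C
t=2: queue=[C] q_used=2 → run C
t=3: queue=[C,F] q_used=3 → run C
t=4: queue=[F,C] q_used=0 → run F
t=5: queue=[F,C] q_used=1 → run F
t=6: queue=[F,C] q_used=2 → run F
t=7: queue=[F,C] q_used=3 → run F
t=8: queue=[C,F] q_used=0 → run C
t=9: queue=[C,F] q_used=1 → run C
t=10: queue=[C,F] q_used=2 → run C
t=11: queue=[F] q_used=0 → run F
t=12: queue=[F] q_used=1 → run F
t=13: (idle)
t=14: (idle)
t=15: (idle)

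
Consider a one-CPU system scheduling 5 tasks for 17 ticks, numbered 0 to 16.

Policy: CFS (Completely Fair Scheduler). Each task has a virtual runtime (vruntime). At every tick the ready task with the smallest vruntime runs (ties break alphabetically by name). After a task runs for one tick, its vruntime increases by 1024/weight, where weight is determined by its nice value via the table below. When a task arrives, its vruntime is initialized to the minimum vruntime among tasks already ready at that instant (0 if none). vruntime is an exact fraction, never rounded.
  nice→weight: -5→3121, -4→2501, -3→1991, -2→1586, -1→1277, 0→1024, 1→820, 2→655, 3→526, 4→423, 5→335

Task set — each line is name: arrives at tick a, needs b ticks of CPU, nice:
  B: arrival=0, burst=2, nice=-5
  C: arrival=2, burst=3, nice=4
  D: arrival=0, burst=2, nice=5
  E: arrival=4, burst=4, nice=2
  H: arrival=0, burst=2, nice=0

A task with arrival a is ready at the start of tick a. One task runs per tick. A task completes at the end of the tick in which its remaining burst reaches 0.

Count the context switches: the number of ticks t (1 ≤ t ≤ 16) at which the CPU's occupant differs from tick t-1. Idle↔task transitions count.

context switches = 13

t=0: vr[B=0 D=0 H=0] → run B
t=1: vr[B=1024/3121 D=0 H=0] → run D
t=2: vr[B=1024/3121 C=0 D=1024/335 H=0] → run C
t=3: vr[B=1024/3121 C=1024/423 D=1024/335 H=0] → run H
t=4: vr[B=1024/3121 C=1024/423 D=1024/335 E=1024/3121 H=1] → run B
t=5: vr[C=1024/423 D=1024/335 E=1024/3121 H=1] → run E
t=6: vr[C=1024/423 D=1024/335 E=3866624/2044255 H=1] → run H
t=7: vr[C=1024/423 D=1024/335 E=3866624/2044255] → run E
t=8: vr[C=1024/423 D=1024/335 E=7062528/2044255] → run C
t=9: vr[C=2048/423 D=1024/335 E=7062528/2044255] → run D
t=10: vr[C=2048/423 E=7062528/2044255] → run E
t=11: vr[C=2048/423 E=10258432/2044255] → run C
t=12: vr[E=10258432/2044255] → run E
t=13: (idle)
t=14: (idle)
t=15: (idle)
t=16: (idle)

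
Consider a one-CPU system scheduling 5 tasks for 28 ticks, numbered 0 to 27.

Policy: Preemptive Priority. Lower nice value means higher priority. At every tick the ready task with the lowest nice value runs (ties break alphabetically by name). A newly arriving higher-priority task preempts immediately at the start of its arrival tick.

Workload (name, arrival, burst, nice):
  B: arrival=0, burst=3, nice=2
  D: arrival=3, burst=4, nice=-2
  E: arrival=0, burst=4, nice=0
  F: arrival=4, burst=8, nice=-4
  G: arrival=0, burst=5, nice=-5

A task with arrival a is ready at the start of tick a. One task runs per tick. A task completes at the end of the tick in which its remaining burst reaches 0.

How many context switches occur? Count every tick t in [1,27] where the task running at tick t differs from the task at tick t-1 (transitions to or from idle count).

t=0: ready={B,E,G} → run G
t=1: ready={B,E,G} → run G
t=2: ready={B,E,G} → run G
t=3: ready={B,D,E,G} → run G
t=4: ready={B,D,E,F,G} → run G
t=5: ready={B,D,E,F} → run F
t=6: ready={B,D,E,F} → run F
t=7: ready={B,D,E,F} → run F
t=8: ready={B,D,E,F} → run F
t=9: ready={B,D,E,F} → run F
t=10: ready={B,D,E,F} → run F
t=11: ready={B,D,E,F} → run F
t=12: ready={B,D,E,F} → run F
t=13: ready={B,D,E} → run D
t=14: ready={B,D,E} → run D
t=15: ready={B,D,E} → run D
t=16: ready={B,D,E} → run D
t=17: ready={B,E} → run E
t=18: ready={B,E} → run E
t=19: ready={B,E} → run E
t=20: ready={B,E} → run E
t=21: ready={B} → run B
t=22: ready={B} → run B
t=23: ready={B} → run B
t=24: (idle)
t=25: (idle)
t=26: (idle)
t=27: (idle)

context switches = 5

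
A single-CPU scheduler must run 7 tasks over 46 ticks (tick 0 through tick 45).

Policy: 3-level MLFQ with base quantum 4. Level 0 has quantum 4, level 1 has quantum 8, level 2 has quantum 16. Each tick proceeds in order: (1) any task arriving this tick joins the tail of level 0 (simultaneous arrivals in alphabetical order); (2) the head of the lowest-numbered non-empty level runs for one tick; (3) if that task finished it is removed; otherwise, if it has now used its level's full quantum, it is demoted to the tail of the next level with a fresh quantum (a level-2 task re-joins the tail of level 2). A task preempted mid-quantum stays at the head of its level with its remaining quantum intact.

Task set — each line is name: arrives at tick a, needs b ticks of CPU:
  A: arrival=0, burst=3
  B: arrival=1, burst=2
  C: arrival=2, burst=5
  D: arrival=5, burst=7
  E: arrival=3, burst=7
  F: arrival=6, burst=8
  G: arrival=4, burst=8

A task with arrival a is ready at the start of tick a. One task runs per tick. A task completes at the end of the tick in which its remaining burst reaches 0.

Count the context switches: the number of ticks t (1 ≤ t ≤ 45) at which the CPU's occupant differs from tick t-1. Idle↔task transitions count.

t=0: L0/L1/L2 = A/-/- → run A
t=1: L0/L1/L2 = AB/-/- → run A
t=2: L0/L1/L2 = ABC/-/- → run A
t=3: L0/L1/L2 = BCE/-/- → run B
t=4: L0/L1/L2 = BCEG/-/- → run B
t=5: L0/L1/L2 = CEGD/-/- → run C
t=6: L0/L1/L2 = CEGDF/-/- → run C
t=7: L0/L1/L2 = CEGDF/-/- → run C
t=8: L0/L1/L2 = CEGDF/-/- → run C
t=9: L0/L1/L2 = EGDF/C/- → run E
t=10: L0/L1/L2 = EGDF/C/- → run E
t=11: L0/L1/L2 = EGDF/C/- → run E
t=12: L0/L1/L2 = EGDF/C/- → run E
t=13: L0/L1/L2 = GDF/CE/- → run G
t=14: L0/L1/L2 = GDF/CE/- → run G
t=15: L0/L1/L2 = GDF/CE/- → run G
t=16: L0/L1/L2 = GDF/CE/- → run G
t=17: L0/L1/L2 = DF/CEG/- → run D
t=18: L0/L1/L2 = DF/CEG/- → run D
t=19: L0/L1/L2 = DF/CEG/- → run D
t=20: L0/L1/L2 = DF/CEG/- → run D
t=21: L0/L1/L2 = F/CEGD/- → run F
t=22: L0/L1/L2 = F/CEGD/- → run F
t=23: L0/L1/L2 = F/CEGD/- → run F
t=24: L0/L1/L2 = F/CEGD/- → run F
t=25: L0/L1/L2 = -/CEGDF/- → run C
t=26: L0/L1/L2 = -/EGDF/- → run E
t=27: L0/L1/L2 = -/EGDF/- → run E
t=28: L0/L1/L2 = -/EGDF/- → run E
t=29: L0/L1/L2 = -/GDF/- → run G
t=30: L0/L1/L2 = -/GDF/- → run G
t=31: L0/L1/L2 = -/GDF/- → run G
t=32: L0/L1/L2 = -/GDF/- → run G
t=33: L0/L1/L2 = -/DF/- → run D
t=34: L0/L1/L2 = -/DF/- → run D
t=35: L0/L1/L2 = -/DF/- → run D
t=36: L0/L1/L2 = -/F/- → run F
t=37: L0/L1/L2 = -/F/- → run F
t=38: L0/L1/L2 = -/F/- → run F
t=39: L0/L1/L2 = -/F/- → run F
t=40: (idle)
t=41: (idle)
t=42: (idle)
t=43: (idle)
t=44: (idle)
t=45: (idle)

context switches = 12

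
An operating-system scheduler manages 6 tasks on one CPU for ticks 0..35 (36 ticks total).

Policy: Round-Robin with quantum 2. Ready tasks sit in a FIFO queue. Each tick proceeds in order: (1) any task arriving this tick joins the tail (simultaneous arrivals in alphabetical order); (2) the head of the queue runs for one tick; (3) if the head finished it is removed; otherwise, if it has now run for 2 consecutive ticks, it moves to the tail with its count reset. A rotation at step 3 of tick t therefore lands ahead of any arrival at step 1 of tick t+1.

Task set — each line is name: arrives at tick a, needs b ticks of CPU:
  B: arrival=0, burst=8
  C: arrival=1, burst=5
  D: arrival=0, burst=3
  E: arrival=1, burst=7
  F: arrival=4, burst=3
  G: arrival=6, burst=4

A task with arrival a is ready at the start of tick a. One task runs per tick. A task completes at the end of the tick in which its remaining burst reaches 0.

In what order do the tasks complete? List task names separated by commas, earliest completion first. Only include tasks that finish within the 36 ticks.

completion order = D, F, C, G, B, E

t=0: queue=[B,D] q_used=0 → run B
t=1: queue=[B,D,C,E] q_used=1 → run B
t=2: queue=[D,C,E,B] q_used=0 → run D
t=3: queue=[D,C,E,B] q_used=1 → run D
t=4: queue=[C,E,B,D,F] q_used=0 → run C
t=5: queue=[C,E,B,D,F] q_used=1 → run C
t=6: queue=[E,B,D,F,C,G] q_used=0 → run E
t=7: queue=[E,B,D,F,C,G] q_used=1 → run E
t=8: queue=[B,D,F,C,G,E] q_used=0 → run B
t=9: queue=[B,D,F,C,G,E] q_used=1 → run B
t=10: queue=[D,F,C,G,E,B] q_used=0 → run D
t=11: queue=[F,C,G,E,B] q_used=0 → run F
t=12: queue=[F,C,G,E,B] q_used=1 → run F
t=13: queue=[C,G,E,B,F] q_used=0 → run C
t=14: queue=[C,G,E,B,F] q_used=1 → run C
t=15: queue=[G,E,B,F,C] q_used=0 → run G
t=16: queue=[G,E,B,F,C] q_used=1 → run G
t=17: queue=[E,B,F,C,G] q_used=0 → run E
t=18: queue=[E,B,F,C,G] q_used=1 → run E
t=19: queue=[B,F,C,G,E] q_used=0 → run B
t=20: queue=[B,F,C,G,E] q_used=1 → run B
t=21: queue=[F,C,G,E,B] q_used=0 → run F
t=22: queue=[C,G,E,B] q_used=0 → run C
t=23: queue=[G,E,B] q_used=0 → run G
t=24: queue=[G,E,B] q_used=1 → run G
t=25: queue=[E,B] q_used=0 → run E
t=26: queue=[E,B] q_used=1 → run E
t=27: queue=[B,E] q_used=0 → run B
t=28: queue=[B,E] q_used=1 → run B
t=29: queue=[E] q_used=0 → run E
t=30: (idle)
t=31: (idle)
t=32: (idle)
t=33: (idle)
t=34: (idle)
t=35: (idle)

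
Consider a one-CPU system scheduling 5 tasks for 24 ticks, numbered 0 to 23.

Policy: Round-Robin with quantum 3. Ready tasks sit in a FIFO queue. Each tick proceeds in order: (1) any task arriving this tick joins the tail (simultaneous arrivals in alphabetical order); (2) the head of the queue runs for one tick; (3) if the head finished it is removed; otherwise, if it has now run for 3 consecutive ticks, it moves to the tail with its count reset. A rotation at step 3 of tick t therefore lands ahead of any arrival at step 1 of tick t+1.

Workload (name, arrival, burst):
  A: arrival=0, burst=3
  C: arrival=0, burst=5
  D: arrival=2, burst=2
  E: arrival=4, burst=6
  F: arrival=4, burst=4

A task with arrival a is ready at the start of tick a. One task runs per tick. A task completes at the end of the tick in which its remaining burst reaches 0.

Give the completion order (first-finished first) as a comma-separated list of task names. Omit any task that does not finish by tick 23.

t=0: queue=[A,C] q_used=0 → run A
t=1: queue=[A,C] q_used=1 → run A
t=2: queue=[A,C,D] q_used=2 → run A
t=3: queue=[C,D] q_used=0 → run C
t=4: queue=[C,D,E,F] q_used=1 → run C
t=5: queue=[C,D,E,F] q_used=2 → run C
t=6: queue=[D,E,F,C] q_used=0 → run D
t=7: queue=[D,E,F,C] q_used=1 → run D
t=8: queue=[E,F,C] q_used=0 → run E
t=9: queue=[E,F,C] q_used=1 → run E
t=10: queue=[E,F,C] q_used=2 → run E
t=11: queue=[F,C,E] q_used=0 → run F
t=12: queue=[F,C,E] q_used=1 → run F
t=13: queue=[F,C,E] q_used=2 → run F
t=14: queue=[C,E,F] q_used=0 → run C
t=15: queue=[C,E,F] q_used=1 → run C
t=16: queue=[E,F] q_used=0 → run E
t=17: queue=[E,F] q_used=1 → run E
t=18: queue=[E,F] q_used=2 → run E
t=19: queue=[F] q_used=0 → run F
t=20: (idle)
t=21: (idle)
t=22: (idle)
t=23: (idle)

completion order = A, D, C, E, F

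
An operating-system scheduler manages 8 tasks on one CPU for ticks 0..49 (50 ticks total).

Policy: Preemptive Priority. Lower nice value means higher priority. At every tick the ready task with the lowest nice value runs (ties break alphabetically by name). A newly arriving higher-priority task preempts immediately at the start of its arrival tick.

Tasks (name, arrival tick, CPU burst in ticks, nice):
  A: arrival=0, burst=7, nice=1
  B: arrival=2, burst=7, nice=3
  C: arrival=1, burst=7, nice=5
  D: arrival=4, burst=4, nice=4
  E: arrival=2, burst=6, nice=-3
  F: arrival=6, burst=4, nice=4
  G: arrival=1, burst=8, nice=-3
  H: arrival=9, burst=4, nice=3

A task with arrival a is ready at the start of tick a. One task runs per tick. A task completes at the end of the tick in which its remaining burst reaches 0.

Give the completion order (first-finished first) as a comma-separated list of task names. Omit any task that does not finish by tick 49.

t=0: ready={A} → run A
t=1: ready={A,C,G} → run G
t=2: ready={A,B,C,E,G} → run E
t=3: ready={A,B,C,E,G} → run E
t=4: ready={A,B,C,D,E,G} → run E
t=5: ready={A,B,C,D,E,G} → run E
t=6: ready={A,B,C,D,E,F,G} → run E
t=7: ready={A,B,C,D,E,F,G} → run E
t=8: ready={A,B,C,D,F,G} → run G
t=9: ready={A,B,C,D,F,G,H} → run G
t=10: ready={A,B,C,D,F,G,H} → run G
t=11: ready={A,B,C,D,F,G,H} → run G
t=12: ready={A,B,C,D,F,G,H} → run G
t=13: ready={A,B,C,D,F,G,H} → run G
t=14: ready={A,B,C,D,F,G,H} → run G
t=15: ready={A,B,C,D,F,H} → run A
t=16: ready={A,B,C,D,F,H} → run A
t=17: ready={A,B,C,D,F,H} → run A
t=18: ready={A,B,C,D,F,H} → run A
t=19: ready={A,B,C,D,F,H} → run A
t=20: ready={A,B,C,D,F,H} → run A
t=21: ready={B,C,D,F,H} → run B
t=22: ready={B,C,D,F,H} → run B
t=23: ready={B,C,D,F,H} → run B
t=24: ready={B,C,D,F,H} → run B
t=25: ready={B,C,D,F,H} → run B
t=26: ready={B,C,D,F,H} → run B
t=27: ready={B,C,D,F,H} → run B
t=28: ready={C,D,F,H} → run H
t=29: ready={C,D,F,H} → run H
t=30: ready={C,D,F,H} → run H
t=31: ready={C,D,F,H} → run H
t=32: ready={C,D,F} → run D
t=33: ready={C,D,F} → run D
t=34: ready={C,D,F} → run D
t=35: ready={C,D,F} → run D
t=36: ready={C,F} → run F
t=37: ready={C,F} → run F
t=38: ready={C,F} → run F
t=39: ready={C,F} → run F
t=40: ready={C} → run C
t=41: ready={C} → run C
t=42: ready={C} → run C
t=43: ready={C} → run C
t=44: ready={C} → run C
t=45: ready={C} → run C
t=46: ready={C} → run C
t=47: (idle)
t=48: (idle)
t=49: (idle)

completion order = E, G, A, B, H, D, F, C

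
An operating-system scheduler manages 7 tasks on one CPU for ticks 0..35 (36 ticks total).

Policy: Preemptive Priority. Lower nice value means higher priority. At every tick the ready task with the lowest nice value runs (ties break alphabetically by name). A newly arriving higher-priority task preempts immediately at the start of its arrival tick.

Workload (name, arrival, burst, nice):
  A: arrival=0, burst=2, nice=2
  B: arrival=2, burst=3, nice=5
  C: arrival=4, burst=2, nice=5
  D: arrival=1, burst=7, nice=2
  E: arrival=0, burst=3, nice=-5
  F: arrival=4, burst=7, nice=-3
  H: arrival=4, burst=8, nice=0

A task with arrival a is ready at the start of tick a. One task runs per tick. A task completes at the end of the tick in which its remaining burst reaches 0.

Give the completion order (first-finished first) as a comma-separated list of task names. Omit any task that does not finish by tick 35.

completion order = E, F, H, A, D, B, C

t=0: ready={A,E} → run E
t=1: ready={A,D,E} → run E
t=2: ready={A,B,D,E} → run E
t=3: ready={A,B,D} → run A
t=4: ready={A,B,C,D,F,H} → run F
t=5: ready={A,B,C,D,F,H} → run F
t=6: ready={A,B,C,D,F,H} → run F
t=7: ready={A,B,C,D,F,H} → run F
t=8: ready={A,B,C,D,F,H} → run F
t=9: ready={A,B,C,D,F,H} → run F
t=10: ready={A,B,C,D,F,H} → run F
t=11: ready={A,B,C,D,H} → run H
t=12: ready={A,B,C,D,H} → run H
t=13: ready={A,B,C,D,H} → run H
t=14: ready={A,B,C,D,H} → run H
t=15: ready={A,B,C,D,H} → run H
t=16: ready={A,B,C,D,H} → run H
t=17: ready={A,B,C,D,H} → run H
t=18: ready={A,B,C,D,H} → run H
t=19: ready={A,B,C,D} → run A
t=20: ready={B,C,D} → run D
t=21: ready={B,C,D} → run D
t=22: ready={B,C,D} → run D
t=23: ready={B,C,D} → run D
t=24: ready={B,C,D} → run D
t=25: ready={B,C,D} → run D
t=26: ready={B,C,D} → run D
t=27: ready={B,C} → run B
t=28: ready={B,C} → run B
t=29: ready={B,C} → run B
t=30: ready={C} → run C
t=31: ready={C} → run C
t=32: (idle)
t=33: (idle)
t=34: (idle)
t=35: (idle)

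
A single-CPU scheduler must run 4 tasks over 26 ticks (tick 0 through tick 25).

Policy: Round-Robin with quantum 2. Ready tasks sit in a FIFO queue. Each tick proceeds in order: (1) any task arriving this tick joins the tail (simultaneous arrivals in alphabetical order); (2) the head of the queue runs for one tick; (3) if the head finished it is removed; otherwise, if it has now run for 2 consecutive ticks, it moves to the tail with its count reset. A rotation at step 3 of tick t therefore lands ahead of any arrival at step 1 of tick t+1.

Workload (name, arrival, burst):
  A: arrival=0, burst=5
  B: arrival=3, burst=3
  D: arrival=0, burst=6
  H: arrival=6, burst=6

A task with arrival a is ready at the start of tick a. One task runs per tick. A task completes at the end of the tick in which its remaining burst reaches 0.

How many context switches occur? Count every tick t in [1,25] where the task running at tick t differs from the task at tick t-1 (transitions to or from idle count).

context switches = 10

t=0: queue=[A,D] q_used=0 → run A
t=1: queue=[A,D] q_used=1 → run A
t=2: queue=[D,A] q_used=0 → run D
t=3: queue=[D,A,B] q_used=1 → run D
t=4: queue=[A,B,D] q_used=0 → run A
t=5: queue=[A,B,D] q_used=1 → run A
t=6: queue=[B,D,A,H] q_used=0 → run B
t=7: queue=[B,D,A,H] q_used=1 → run B
t=8: queue=[D,A,H,B] q_used=0 → run D
t=9: queue=[D,A,H,B] q_used=1 → run D
t=10: queue=[A,H,B,D] q_used=0 → run A
t=11: queue=[H,B,D] q_used=0 → run H
t=12: queue=[H,B,D] q_used=1 → run H
t=13: queue=[B,D,H] q_used=0 → run B
t=14: queue=[D,H] q_used=0 → run D
t=15: queue=[D,H] q_used=1 → run D
t=16: queue=[H] q_used=0 → run H
t=17: queue=[H] q_used=1 → run H
t=18: queue=[H] q_used=0 → run H
t=19: queue=[H] q_used=1 → run H
t=20: (idle)
t=21: (idle)
t=22: (idle)
t=23: (idle)
t=24: (idle)
t=25: (idle)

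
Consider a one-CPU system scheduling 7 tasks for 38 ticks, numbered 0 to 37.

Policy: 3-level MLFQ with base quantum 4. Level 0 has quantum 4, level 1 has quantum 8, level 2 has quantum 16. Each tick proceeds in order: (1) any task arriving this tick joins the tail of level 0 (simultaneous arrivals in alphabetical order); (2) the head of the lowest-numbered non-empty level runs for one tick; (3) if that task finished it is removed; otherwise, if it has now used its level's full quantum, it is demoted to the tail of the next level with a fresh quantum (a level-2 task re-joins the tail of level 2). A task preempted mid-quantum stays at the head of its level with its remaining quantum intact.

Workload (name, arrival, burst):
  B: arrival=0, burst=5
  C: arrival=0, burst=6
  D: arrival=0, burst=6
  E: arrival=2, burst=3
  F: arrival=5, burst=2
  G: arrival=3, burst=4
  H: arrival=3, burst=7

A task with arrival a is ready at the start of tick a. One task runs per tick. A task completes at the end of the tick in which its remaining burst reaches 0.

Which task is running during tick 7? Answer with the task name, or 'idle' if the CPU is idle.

t=0: L0/L1/L2 = BCD/-/- → run B
t=1: L0/L1/L2 = BCD/-/- → run B
t=2: L0/L1/L2 = BCDE/-/- → run B
t=3: L0/L1/L2 = BCDEGH/-/- → run B
t=4: L0/L1/L2 = CDEGH/B/- → run C
t=5: L0/L1/L2 = CDEGHF/B/- → run C
t=6: L0/L1/L2 = CDEGHF/B/- → run C
t=7: L0/L1/L2 = CDEGHF/B/- → run C
t=8: L0/L1/L2 = DEGHF/BC/- → run D
t=9: L0/L1/L2 = DEGHF/BC/- → run D
t=10: L0/L1/L2 = DEGHF/BC/- → run D
t=11: L0/L1/L2 = DEGHF/BC/- → run D
t=12: L0/L1/L2 = EGHF/BCD/- → run E
t=13: L0/L1/L2 = EGHF/BCD/- → run E
t=14: L0/L1/L2 = EGHF/BCD/- → run E
t=15: L0/L1/L2 = GHF/BCD/- → run G
t=16: L0/L1/L2 = GHF/BCD/- → run G
t=17: L0/L1/L2 = GHF/BCD/- → run G
t=18: L0/L1/L2 = GHF/BCD/- → run G
t=19: L0/L1/L2 = HF/BCD/- → run H
t=20: L0/L1/L2 = HF/BCD/- → run H
t=21: L0/L1/L2 = HF/BCD/- → run H
t=22: L0/L1/L2 = HF/BCD/- → run H
t=23: L0/L1/L2 = F/BCDH/- → run F
t=24: L0/L1/L2 = F/BCDH/- → run F
t=25: L0/L1/L2 = -/BCDH/- → run B
t=26: L0/L1/L2 = -/CDH/- → run C
t=27: L0/L1/L2 = -/CDH/- → run C
t=28: L0/L1/L2 = -/DH/- → run D
t=29: L0/L1/L2 = -/DH/- → run D
t=30: L0/L1/L2 = -/H/- → run H
t=31: L0/L1/L2 = -/H/- → run H
t=32: L0/L1/L2 = -/H/- → run H
t=33: (idle)
t=34: (idle)
t=35: (idle)
t=36: (idle)
t=37: (idle)

running at tick 7 = C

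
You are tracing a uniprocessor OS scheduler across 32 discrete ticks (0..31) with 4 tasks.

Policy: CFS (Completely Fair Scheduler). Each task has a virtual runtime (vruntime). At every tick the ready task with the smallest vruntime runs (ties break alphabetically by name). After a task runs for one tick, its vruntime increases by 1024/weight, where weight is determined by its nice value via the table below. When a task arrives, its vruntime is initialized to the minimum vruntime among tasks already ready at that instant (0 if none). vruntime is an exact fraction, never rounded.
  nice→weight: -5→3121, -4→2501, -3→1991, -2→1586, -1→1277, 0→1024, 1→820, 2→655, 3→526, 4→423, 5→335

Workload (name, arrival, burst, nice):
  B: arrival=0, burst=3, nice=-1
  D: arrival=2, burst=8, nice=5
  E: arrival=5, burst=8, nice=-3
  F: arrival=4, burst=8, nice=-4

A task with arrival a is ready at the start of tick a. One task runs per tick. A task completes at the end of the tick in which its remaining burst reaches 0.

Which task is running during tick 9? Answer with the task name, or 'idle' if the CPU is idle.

running at tick 9 = F

t=0: vr[B=0] → run B
t=1: vr[B=1024/1277] → run B
t=2: vr[B=2048/1277 D=2048/1277] → run B
t=3: vr[D=2048/1277] → run D
t=4: vr[D=1993728/427795 F=1993728/427795] → run D
t=5: vr[D=3301376/427795 E=1993728/427795 F=1993728/427795] → run E
t=6: vr[D=3301376/427795 E=4407574528/851739845 F=1993728/427795] → run F
t=7: vr[D=3301376/427795 E=4407574528/851739845 F=5424375808/1069915295] → run F
t=8: vr[D=3301376/427795 E=4407574528/851739845 F=5862437888/1069915295] → run E
t=9: vr[D=3301376/427795 E=4845636608/851739845 F=5862437888/1069915295] → run F
t=10: vr[D=3301376/427795 E=4845636608/851739845 F=6300499968/1069915295] → run E
t=11: vr[D=3301376/427795 E=5283698688/851739845 F=6300499968/1069915295] → run F
t=12: vr[D=3301376/427795 E=5283698688/851739845 F=6738562048/1069915295] → run E
t=13: vr[D=3301376/427795 E=5721760768/851739845 F=6738562048/1069915295] → run F
t=14: vr[D=3301376/427795 E=5721760768/851739845 F=7176624128/1069915295] → run F
t=15: vr[D=3301376/427795 E=5721760768/851739845 F=7614686208/1069915295] → run E
t=16: vr[D=3301376/427795 E=6159822848/851739845 F=7614686208/1069915295] → run F
t=17: vr[D=3301376/427795 E=6159822848/851739845 F=8052748288/1069915295] → run E
t=18: vr[D=3301376/427795 E=6597884928/851739845 F=8052748288/1069915295] → run F
t=19: vr[D=3301376/427795 E=6597884928/851739845] → run D
t=20: vr[D=4609024/427795 E=6597884928/851739845] → run E
t=21: vr[D=4609024/427795 E=7035947008/851739845] → run E
t=22: vr[D=4609024/427795] → run D
t=23: vr[D=5916672/427795] → run D
t=24: vr[D=1444864/85559] → run D
t=25: vr[D=8531968/427795] → run D
t=26: vr[D=9839616/427795] → run D
t=27: (idle)
t=28: (idle)
t=29: (idle)
t=30: (idle)
t=31: (idle)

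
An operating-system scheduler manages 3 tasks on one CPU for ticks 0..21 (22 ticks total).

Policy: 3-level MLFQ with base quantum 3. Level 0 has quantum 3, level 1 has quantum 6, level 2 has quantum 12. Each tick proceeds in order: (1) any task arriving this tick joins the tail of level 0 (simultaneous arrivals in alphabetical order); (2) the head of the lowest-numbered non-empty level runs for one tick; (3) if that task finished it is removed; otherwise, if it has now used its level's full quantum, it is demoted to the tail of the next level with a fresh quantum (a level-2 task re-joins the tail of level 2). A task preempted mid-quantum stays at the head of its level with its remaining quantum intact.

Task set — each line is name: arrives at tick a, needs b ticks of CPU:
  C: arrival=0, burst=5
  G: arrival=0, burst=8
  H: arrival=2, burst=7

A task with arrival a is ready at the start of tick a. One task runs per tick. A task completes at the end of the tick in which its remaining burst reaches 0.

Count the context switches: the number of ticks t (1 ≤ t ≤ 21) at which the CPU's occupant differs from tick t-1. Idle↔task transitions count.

t=0: L0/L1/L2 = CG/-/- → run C
t=1: L0/L1/L2 = CG/-/- → run C
t=2: L0/L1/L2 = CGH/-/- → run C
t=3: L0/L1/L2 = GH/C/- → run G
t=4: L0/L1/L2 = GH/C/- → run G
t=5: L0/L1/L2 = GH/C/- → run G
t=6: L0/L1/L2 = H/CG/- → run H
t=7: L0/L1/L2 = H/CG/- → run H
t=8: L0/L1/L2 = H/CG/- → run H
t=9: L0/L1/L2 = -/CGH/- → run C
t=10: L0/L1/L2 = -/CGH/- → run C
t=11: L0/L1/L2 = -/GH/- → run G
t=12: L0/L1/L2 = -/GH/- → run G
t=13: L0/L1/L2 = -/GH/- → run G
t=14: L0/L1/L2 = -/GH/- → run G
t=15: L0/L1/L2 = -/GH/- → run G
t=16: L0/L1/L2 = -/H/- → run H
t=17: L0/L1/L2 = -/H/- → run H
t=18: L0/L1/L2 = -/H/- → run H
t=19: L0/L1/L2 = -/H/- → run H
t=20: (idle)
t=21: (idle)

context switches = 6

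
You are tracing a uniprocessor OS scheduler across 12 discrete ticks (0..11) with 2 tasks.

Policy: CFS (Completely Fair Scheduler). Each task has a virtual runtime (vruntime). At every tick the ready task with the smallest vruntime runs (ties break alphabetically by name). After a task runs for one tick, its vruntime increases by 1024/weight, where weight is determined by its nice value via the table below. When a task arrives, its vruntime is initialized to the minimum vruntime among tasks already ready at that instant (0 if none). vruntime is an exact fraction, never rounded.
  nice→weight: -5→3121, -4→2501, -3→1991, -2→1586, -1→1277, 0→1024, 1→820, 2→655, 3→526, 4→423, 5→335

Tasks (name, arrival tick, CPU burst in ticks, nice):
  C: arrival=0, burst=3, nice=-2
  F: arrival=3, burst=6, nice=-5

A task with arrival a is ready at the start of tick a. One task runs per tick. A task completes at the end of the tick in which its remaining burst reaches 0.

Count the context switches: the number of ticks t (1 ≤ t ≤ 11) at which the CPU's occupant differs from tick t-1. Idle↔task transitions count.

context switches = 2

t=0: vr[C=0] → run C
t=1: vr[C=512/793] → run C
t=2: vr[C=1024/793] → run C
t=3: vr[F=0] → run F
t=4: vr[F=1024/3121] → run F
t=5: vr[F=2048/3121] → run F
t=6: vr[F=3072/3121] → run F
t=7: vr[F=4096/3121] → run F
t=8: vr[F=5120/3121] → run F
t=9: (idle)
t=10: (idle)
t=11: (idle)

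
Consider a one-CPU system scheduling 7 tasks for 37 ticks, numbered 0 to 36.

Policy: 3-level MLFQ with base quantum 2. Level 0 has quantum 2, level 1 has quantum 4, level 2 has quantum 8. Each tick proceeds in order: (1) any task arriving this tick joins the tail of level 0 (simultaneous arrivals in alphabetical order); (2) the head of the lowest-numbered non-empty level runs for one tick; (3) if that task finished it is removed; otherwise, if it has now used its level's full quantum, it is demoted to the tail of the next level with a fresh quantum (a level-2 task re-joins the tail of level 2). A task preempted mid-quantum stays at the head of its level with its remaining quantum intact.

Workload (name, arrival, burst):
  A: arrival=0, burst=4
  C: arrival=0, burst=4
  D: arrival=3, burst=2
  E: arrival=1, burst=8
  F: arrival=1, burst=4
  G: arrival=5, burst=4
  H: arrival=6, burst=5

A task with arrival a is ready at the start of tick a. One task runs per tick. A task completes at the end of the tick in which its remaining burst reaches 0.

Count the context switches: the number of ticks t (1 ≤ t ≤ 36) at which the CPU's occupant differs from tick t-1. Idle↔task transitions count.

context switches = 14

t=0: L0/L1/L2 = AC/-/- → run A
t=1: L0/L1/L2 = ACEF/-/- → run A
t=2: L0/L1/L2 = CEF/A/- → run C
t=3: L0/L1/L2 = CEFD/A/- → run C
t=4: L0/L1/L2 = EFD/AC/- → run E
t=5: L0/L1/L2 = EFDG/AC/- → run E
t=6: L0/L1/L2 = FDGH/ACE/- → run F
t=7: L0/L1/L2 = FDGH/ACE/- → run F
t=8: L0/L1/L2 = DGH/ACEF/- → run D
t=9: L0/L1/L2 = DGH/ACEF/- → run D
t=10: L0/L1/L2 = GH/ACEF/- → run G
t=11: L0/L1/L2 = GH/ACEF/- → run G
t=12: L0/L1/L2 = H/ACEFG/- → run H
t=13: L0/L1/L2 = H/ACEFG/- → run H
t=14: L0/L1/L2 = -/ACEFGH/- → run A
t=15: L0/L1/L2 = -/ACEFGH/- → run A
t=16: L0/L1/L2 = -/CEFGH/- → run C
t=17: L0/L1/L2 = -/CEFGH/- → run C
t=18: L0/L1/L2 = -/EFGH/- → run E
t=19: L0/L1/L2 = -/EFGH/- → run E
t=20: L0/L1/L2 = -/EFGH/- → run E
t=21: L0/L1/L2 = -/EFGH/- → run E
t=22: L0/L1/L2 = -/FGH/E → run F
t=23: L0/L1/L2 = -/FGH/E → run F
t=24: L0/L1/L2 = -/GH/E → run G
t=25: L0/L1/L2 = -/GH/E → run G
t=26: L0/L1/L2 = -/H/E → run H
t=27: L0/L1/L2 = -/H/E → run H
t=28: L0/L1/L2 = -/H/E → run H
t=29: L0/L1/L2 = -/-/E → run E
t=30: L0/L1/L2 = -/-/E → run E
t=31: (idle)
t=32: (idle)
t=33: (idle)
t=34: (idle)
t=35: (idle)
t=36: (idle)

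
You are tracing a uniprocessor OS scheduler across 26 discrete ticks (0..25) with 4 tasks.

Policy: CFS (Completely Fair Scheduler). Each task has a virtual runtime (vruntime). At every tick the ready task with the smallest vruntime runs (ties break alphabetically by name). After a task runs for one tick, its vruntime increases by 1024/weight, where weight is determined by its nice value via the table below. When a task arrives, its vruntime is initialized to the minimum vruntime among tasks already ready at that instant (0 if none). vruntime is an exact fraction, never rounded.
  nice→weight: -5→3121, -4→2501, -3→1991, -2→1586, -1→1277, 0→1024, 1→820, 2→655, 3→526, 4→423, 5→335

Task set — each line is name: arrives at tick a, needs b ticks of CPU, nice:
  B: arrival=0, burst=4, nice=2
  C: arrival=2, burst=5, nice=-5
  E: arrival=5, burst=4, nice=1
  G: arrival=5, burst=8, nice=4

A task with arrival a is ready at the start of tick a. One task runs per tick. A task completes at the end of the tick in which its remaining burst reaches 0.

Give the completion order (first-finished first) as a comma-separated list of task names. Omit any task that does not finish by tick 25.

t=0: vr[B=0] → run B
t=1: vr[B=1024/655] → run B
t=2: vr[B=2048/655 C=2048/655] → run B
t=3: vr[B=3072/655 C=2048/655] → run C
t=4: vr[B=3072/655 C=7062528/2044255] → run C
t=5: vr[B=3072/655 C=7733248/2044255 E=7733248/2044255 G=7733248/2044255] → run C
t=6: vr[B=3072/655 C=8403968/2044255 E=7733248/2044255 G=7733248/2044255] → run E
t=7: vr[B=3072/655 C=8403968/2044255 E=421729024/83814455 G=7733248/2044255] → run G
t=8: vr[B=3072/655 C=8403968/2044255 E=421729024/83814455 G=5364481024/864719865] → run C
t=9: vr[B=3072/655 C=9074688/2044255 E=421729024/83814455 G=5364481024/864719865] → run C
t=10: vr[B=3072/655 E=421729024/83814455 G=5364481024/864719865] → run B
t=11: vr[E=421729024/83814455 G=5364481024/864719865] → run E
t=12: vr[E=105278976/16762891 G=5364481024/864719865] → run G
t=13: vr[E=105278976/16762891 G=7457798144/864719865] → run E
t=14: vr[E=631060736/83814455 G=7457798144/864719865] → run E
t=15: vr[G=7457798144/864719865] → run G
t=16: vr[G=3183705088/288239955] → run G
t=17: vr[G=11644432384/864719865] → run G
t=18: vr[G=13737749504/864719865] → run G
t=19: vr[G=5277022208/288239955] → run G
t=20: vr[G=17924383744/864719865] → run G
t=21: (idle)
t=22: (idle)
t=23: (idle)
t=24: (idle)
t=25: (idle)

completion order = C, B, E, G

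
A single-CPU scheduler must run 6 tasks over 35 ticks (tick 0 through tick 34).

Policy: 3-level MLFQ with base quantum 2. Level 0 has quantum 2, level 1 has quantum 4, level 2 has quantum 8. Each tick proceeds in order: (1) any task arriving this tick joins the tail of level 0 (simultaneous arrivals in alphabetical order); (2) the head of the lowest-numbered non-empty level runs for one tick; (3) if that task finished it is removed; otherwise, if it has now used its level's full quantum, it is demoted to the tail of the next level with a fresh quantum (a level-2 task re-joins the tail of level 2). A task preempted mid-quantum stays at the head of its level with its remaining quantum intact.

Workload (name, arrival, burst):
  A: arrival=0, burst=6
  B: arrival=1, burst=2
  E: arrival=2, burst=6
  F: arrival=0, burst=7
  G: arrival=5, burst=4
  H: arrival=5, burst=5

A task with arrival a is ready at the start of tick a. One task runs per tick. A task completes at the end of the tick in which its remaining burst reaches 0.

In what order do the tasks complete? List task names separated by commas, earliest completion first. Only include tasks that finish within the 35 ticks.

t=0: L0/L1/L2 = AF/-/- → run A
t=1: L0/L1/L2 = AFB/-/- → run A
t=2: L0/L1/L2 = FBE/A/- → run F
t=3: L0/L1/L2 = FBE/A/- → run F
t=4: L0/L1/L2 = BE/AF/- → run B
t=5: L0/L1/L2 = BEGH/AF/- → run B
t=6: L0/L1/L2 = EGH/AF/- → run E
t=7: L0/L1/L2 = EGH/AF/- → run E
t=8: L0/L1/L2 = GH/AFE/- → run G
t=9: L0/L1/L2 = GH/AFE/- → run G
t=10: L0/L1/L2 = H/AFEG/- → run H
t=11: L0/L1/L2 = H/AFEG/- → run H
t=12: L0/L1/L2 = -/AFEGH/- → run A
t=13: L0/L1/L2 = -/AFEGH/- → run A
t=14: L0/L1/L2 = -/AFEGH/- → run A
t=15: L0/L1/L2 = -/AFEGH/- → run A
t=16: L0/L1/L2 = -/FEGH/- → run F
t=17: L0/L1/L2 = -/FEGH/- → run F
t=18: L0/L1/L2 = -/FEGH/- → run F
t=19: L0/L1/L2 = -/FEGH/- → run F
t=20: L0/L1/L2 = -/EGH/F → run E
t=21: L0/L1/L2 = -/EGH/F → run E
t=22: L0/L1/L2 = -/EGH/F → run E
t=23: L0/L1/L2 = -/EGH/F → run E
t=24: L0/L1/L2 = -/GH/F → run G
t=25: L0/L1/L2 = -/GH/F → run G
t=26: L0/L1/L2 = -/H/F → run H
t=27: L0/L1/L2 = -/H/F → run H
t=28: L0/L1/L2 = -/H/F → run H
t=29: L0/L1/L2 = -/-/F → run F
t=30: (idle)
t=31: (idle)
t=32: (idle)
t=33: (idle)
t=34: (idle)

completion order = B, A, E, G, H, F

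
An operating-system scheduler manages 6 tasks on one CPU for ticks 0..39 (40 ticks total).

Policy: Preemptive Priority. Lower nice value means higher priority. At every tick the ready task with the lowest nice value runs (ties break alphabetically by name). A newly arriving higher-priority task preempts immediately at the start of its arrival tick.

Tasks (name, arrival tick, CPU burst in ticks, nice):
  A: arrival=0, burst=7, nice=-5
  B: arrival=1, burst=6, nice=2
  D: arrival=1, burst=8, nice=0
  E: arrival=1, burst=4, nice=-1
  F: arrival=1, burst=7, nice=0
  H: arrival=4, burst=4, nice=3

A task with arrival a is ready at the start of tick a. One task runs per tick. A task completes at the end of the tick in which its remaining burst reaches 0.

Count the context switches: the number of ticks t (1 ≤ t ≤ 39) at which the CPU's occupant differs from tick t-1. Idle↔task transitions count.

t=0: ready={A} → run A
t=1: ready={A,B,D,E,F} → run A
t=2: ready={A,B,D,E,F} → run A
t=3: ready={A,B,D,E,F} → run A
t=4: ready={A,B,D,E,F,H} → run A
t=5: ready={A,B,D,E,F,H} → run A
t=6: ready={A,B,D,E,F,H} → run A
t=7: ready={B,D,E,F,H} → run E
t=8: ready={B,D,E,F,H} → run E
t=9: ready={B,D,E,F,H} → run E
t=10: ready={B,D,E,F,H} → run E
t=11: ready={B,D,F,H} → run D
t=12: ready={B,D,F,H} → run D
t=13: ready={B,D,F,H} → run D
t=14: ready={B,D,F,H} → run D
t=15: ready={B,D,F,H} → run D
t=16: ready={B,D,F,H} → run D
t=17: ready={B,D,F,H} → run D
t=18: ready={B,D,F,H} → run D
t=19: ready={B,F,H} → run F
t=20: ready={B,F,H} → run F
t=21: ready={B,F,H} → run F
t=22: ready={B,F,H} → run F
t=23: ready={B,F,H} → run F
t=24: ready={B,F,H} → run F
t=25: ready={B,F,H} → run F
t=26: ready={B,H} → run B
t=27: ready={B,H} → run B
t=28: ready={B,H} → run B
t=29: ready={B,H} → run B
t=30: ready={B,H} → run B
t=31: ready={B,H} → run B
t=32: ready={H} → run H
t=33: ready={H} → run H
t=34: ready={H} → run H
t=35: ready={H} → run H
t=36: (idle)
t=37: (idle)
t=38: (idle)
t=39: (idle)

context switches = 6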